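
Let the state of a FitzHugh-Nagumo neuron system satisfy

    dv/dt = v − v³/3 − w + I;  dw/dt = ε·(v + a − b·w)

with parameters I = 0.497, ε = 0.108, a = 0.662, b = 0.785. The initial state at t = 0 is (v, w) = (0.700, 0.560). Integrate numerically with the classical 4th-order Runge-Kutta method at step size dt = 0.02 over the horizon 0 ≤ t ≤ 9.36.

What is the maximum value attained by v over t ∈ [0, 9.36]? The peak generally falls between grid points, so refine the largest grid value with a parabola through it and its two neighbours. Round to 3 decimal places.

t=0.000: state=(0.700, 0.560)
step 1 (dt=0.02): k1=(0.523, 0.100), k2=(0.524, 0.100), k3=(0.524, 0.100), k4=(0.526, 0.101); state += dt/6·(k1+2k2+2k3+k4)
t=0.020: state=(0.710, 0.562)
t=0.040: state=(0.721, 0.564)
t=0.060: state=(0.732, 0.566)
continuing one RK4 step at a time; state shown every 25 steps (Δt=0.5):
t=0.500: state=(0.973, 0.616)
t=1.000: state=(1.222, 0.684)
t=1.500: state=(1.388, 0.760)
t=2.000: state=(1.463, 0.839)
t=2.500: state=(1.476, 0.917)
t=3.000: state=(1.454, 0.992)
t=3.500: state=(1.414, 1.061)
t=4.000: state=(1.363, 1.126)
t=4.500: state=(1.305, 1.185)
t=5.000: state=(1.240, 1.238)
t=5.500: state=(1.168, 1.285)
t=6.000: state=(1.088, 1.326)
t=6.500: state=(0.996, 1.361)
t=7.000: state=(0.888, 1.390)
t=7.500: state=(0.754, 1.411)
t=8.000: state=(0.578, 1.423)
t=8.500: state=(0.328, 1.423)
t=9.000: state=(-0.058, 1.407)
t=9.360: state=(-0.469, 1.380)
largest grid value and its neighbours: v(2.380)=1.47674, v(2.400)=1.47675, v(2.420)=1.47669
parabola through these three points peaks at t≈2.391 with v≈1.47675

max v = 1.477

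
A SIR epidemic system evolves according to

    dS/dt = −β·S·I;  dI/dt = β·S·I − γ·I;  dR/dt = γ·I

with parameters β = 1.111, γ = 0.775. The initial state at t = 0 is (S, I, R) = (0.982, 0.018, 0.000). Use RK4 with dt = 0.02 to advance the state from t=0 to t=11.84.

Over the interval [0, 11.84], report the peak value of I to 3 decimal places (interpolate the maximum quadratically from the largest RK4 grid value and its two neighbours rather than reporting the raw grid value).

t=0.000: state=(0.982, 0.018, 0.000)
step 1 (dt=0.02): k1=(-0.020, 0.006, 0.014), k2=(-0.020, 0.006, 0.014), k3=(-0.020, 0.006, 0.014), k4=(-0.020, 0.006, 0.014); state += dt/6·(k1+2k2+2k3+k4)
t=0.020: state=(0.982, 0.018, 0.000)
t=0.040: state=(0.981, 0.018, 0.001)
t=0.060: state=(0.981, 0.018, 0.001)
continuing one RK4 step at a time; state shown every 25 steps (Δt=0.5):
t=0.500: state=(0.971, 0.021, 0.008)
t=1.000: state=(0.959, 0.024, 0.016)
t=1.500: state=(0.945, 0.028, 0.026)
t=2.000: state=(0.930, 0.032, 0.038)
t=2.500: state=(0.912, 0.036, 0.051)
t=3.000: state=(0.893, 0.041, 0.066)
t=3.500: state=(0.872, 0.045, 0.083)
t=4.000: state=(0.849, 0.049, 0.101)
t=4.500: state=(0.825, 0.053, 0.121)
t=5.000: state=(0.800, 0.057, 0.143)
t=5.500: state=(0.775, 0.060, 0.165)
t=6.000: state=(0.749, 0.062, 0.189)
t=6.500: state=(0.723, 0.063, 0.213)
t=7.000: state=(0.698, 0.064, 0.238)
t=7.500: state=(0.674, 0.063, 0.263)
t=8.000: state=(0.651, 0.062, 0.287)
t=8.500: state=(0.629, 0.060, 0.311)
t=9.000: state=(0.609, 0.058, 0.334)
t=9.500: state=(0.590, 0.055, 0.355)
t=10.000: state=(0.573, 0.051, 0.376)
t=10.500: state=(0.557, 0.048, 0.395)
t=11.000: state=(0.543, 0.044, 0.413)
t=11.500: state=(0.531, 0.040, 0.429)
t=11.840: state=(0.523, 0.038, 0.439)
largest grid value and its neighbours: I(7.000)=0.06387, I(7.020)=0.06387, I(7.040)=0.06387
parabola through these three points peaks at t≈7.011 with I≈0.06387

max I = 0.064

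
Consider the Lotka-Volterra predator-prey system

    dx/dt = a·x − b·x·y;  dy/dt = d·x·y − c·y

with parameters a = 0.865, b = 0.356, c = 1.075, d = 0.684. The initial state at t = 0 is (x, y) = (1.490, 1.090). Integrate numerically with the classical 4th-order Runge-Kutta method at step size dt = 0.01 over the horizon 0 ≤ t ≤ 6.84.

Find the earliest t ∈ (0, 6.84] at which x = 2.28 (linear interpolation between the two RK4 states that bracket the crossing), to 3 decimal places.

t = 0.934

t=0.000: state=(1.490, 1.090)
step 1 (dt=0.01): k1=(0.711, -0.061), k2=(0.713, -0.058), k3=(0.713, -0.058), k4=(0.714, -0.056); state += dt/6·(k1+2k2+2k3+k4)
t=0.010: state=(1.497, 1.089)
t=0.020: state=(1.504, 1.089)
t=0.030: state=(1.511, 1.088)
continuing one RK4 step at a time; state shown every 25 steps (Δt=0.25):
t=0.250: state=(1.679, 1.092)
t=0.500: state=(1.888, 1.132)
t=0.750: state=(2.112, 1.218)
t=0.930: state=(2.276, 1.315)
next step: t=0.940: state=(2.285, 1.322) — x has crossed 2.28
linear interpolation between t=0.930 (2.27625) and t=0.940 (2.28528) → t≈0.934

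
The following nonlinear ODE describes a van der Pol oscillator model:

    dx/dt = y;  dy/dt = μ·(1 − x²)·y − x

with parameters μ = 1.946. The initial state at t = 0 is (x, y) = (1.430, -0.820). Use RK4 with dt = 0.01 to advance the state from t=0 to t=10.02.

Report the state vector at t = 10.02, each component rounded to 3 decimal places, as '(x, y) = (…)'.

(x, y) = (-1.932, 0.318)

t=0.000: state=(1.430, -0.820)
step 1 (dt=0.01): k1=(-0.820, 0.237), k2=(-0.819, 0.220), k3=(-0.819, 0.221), k4=(-0.818, 0.204); state += dt/6·(k1+2k2+2k3+k4)
t=0.010: state=(1.422, -0.818)
t=0.020: state=(1.414, -0.816)
t=0.030: state=(1.405, -0.814)
continuing one RK4 step at a time; state shown every 50 steps (Δt=0.5):
t=0.500: state=(0.995, -1.019)
t=1.000: state=(0.268, -2.146)
t=1.500: state=(-1.345, -3.461)
t=2.000: state=(-2.034, -0.002)
t=2.500: state=(-1.917, 0.334)
t=3.000: state=(-1.732, 0.406)
t=3.500: state=(-1.506, 0.505)
t=4.000: state=(-1.212, 0.698)
t=4.500: state=(-0.758, 1.212)
t=5.000: state=(0.205, 2.974)
t=5.500: state=(1.803, 1.759)
t=6.000: state=(1.997, -0.218)
t=6.500: state=(1.841, -0.365)
t=7.000: state=(1.640, -0.442)
t=7.500: state=(1.391, -0.570)
t=8.000: state=(1.046, -0.853)
t=8.500: state=(0.447, -1.725)
t=9.000: state=(-0.952, -3.751)
t=9.500: state=(-2.004, -0.316)
t=10.000: state=(-1.938, 0.313)
t=10.020: state=(-1.932, 0.318)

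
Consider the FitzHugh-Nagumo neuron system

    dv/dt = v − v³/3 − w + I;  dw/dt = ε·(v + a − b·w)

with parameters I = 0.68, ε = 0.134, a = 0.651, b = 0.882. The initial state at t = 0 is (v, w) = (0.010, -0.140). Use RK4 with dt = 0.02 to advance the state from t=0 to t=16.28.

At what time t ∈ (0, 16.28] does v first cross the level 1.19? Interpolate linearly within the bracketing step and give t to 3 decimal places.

t = 1.005

t=0.000: state=(0.010, -0.140)
step 1 (dt=0.02): k1=(0.830, 0.105), k2=(0.837, 0.106), k3=(0.837, 0.106), k4=(0.845, 0.107); state += dt/6·(k1+2k2+2k3+k4)
t=0.020: state=(0.027, -0.138)
t=0.040: state=(0.044, -0.136)
t=0.060: state=(0.061, -0.134)
continuing one RK4 step at a time; state shown every 50 steps (Δt=1):
t=1.000: state=(1.184, 0.029)
next step: t=1.020: state=(1.209, 0.034) — v has crossed 1.19
linear interpolation between t=1.000 (1.18392) and t=1.020 (1.20940) → t≈1.005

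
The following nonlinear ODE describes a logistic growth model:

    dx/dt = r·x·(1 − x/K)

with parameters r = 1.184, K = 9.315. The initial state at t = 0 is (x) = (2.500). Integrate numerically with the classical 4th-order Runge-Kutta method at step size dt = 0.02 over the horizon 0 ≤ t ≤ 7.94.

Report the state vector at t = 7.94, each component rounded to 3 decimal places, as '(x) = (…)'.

t=0.000: state=(2.500)
step 1 (dt=0.02): k1=(2.166), k2=(2.177), k3=(2.177), k4=(2.189); state += dt/6·(k1+2k2+2k3+k4)
t=0.020: state=(2.544)
t=0.040: state=(2.588)
t=0.060: state=(2.632)
continuing one RK4 step at a time; state shown every 25 steps (Δt=0.5):
t=0.500: state=(3.714)
t=1.000: state=(5.078)
t=1.500: state=(6.373)
t=2.000: state=(7.420)
t=2.500: state=(8.162)
t=3.000: state=(8.640)
t=3.500: state=(8.929)
t=4.000: state=(9.097)
t=4.500: state=(9.193)
t=5.000: state=(9.247)
t=5.500: state=(9.277)
t=6.000: state=(9.294)
t=6.500: state=(9.303)
t=7.000: state=(9.309)
t=7.500: state=(9.311)
t=7.940: state=(9.313)

(x) = (9.313)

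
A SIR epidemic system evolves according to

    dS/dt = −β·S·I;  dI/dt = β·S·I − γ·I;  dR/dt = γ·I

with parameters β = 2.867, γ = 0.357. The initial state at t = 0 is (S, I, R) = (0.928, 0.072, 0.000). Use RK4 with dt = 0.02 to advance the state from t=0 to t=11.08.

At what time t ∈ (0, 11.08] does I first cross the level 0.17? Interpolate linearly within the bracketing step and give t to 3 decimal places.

t=0.000: state=(0.928, 0.072, 0.000)
step 1 (dt=0.02): k1=(-0.192, 0.166, 0.026), k2=(-0.196, 0.169, 0.026), k3=(-0.196, 0.169, 0.026), k4=(-0.200, 0.173, 0.027); state += dt/6·(k1+2k2+2k3+k4)
t=0.020: state=(0.924, 0.075, 0.001)
t=0.040: state=(0.920, 0.079, 0.001)
t=0.060: state=(0.916, 0.083, 0.002)
t=0.380: state=(0.821, 0.164, 0.015)
next step: t=0.400: state=(0.813, 0.171, 0.017) — I has crossed 0.17
linear interpolation between t=0.380 (0.16407) and t=0.400 (0.17071) → t≈0.398

t = 0.398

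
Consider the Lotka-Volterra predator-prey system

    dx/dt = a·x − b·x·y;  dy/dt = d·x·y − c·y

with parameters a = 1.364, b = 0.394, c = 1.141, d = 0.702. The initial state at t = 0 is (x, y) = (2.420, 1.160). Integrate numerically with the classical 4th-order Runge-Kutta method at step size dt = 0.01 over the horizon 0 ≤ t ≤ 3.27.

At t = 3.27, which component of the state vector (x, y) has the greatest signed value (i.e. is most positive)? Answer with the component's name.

t=0.000: state=(2.420, 1.160)
step 1 (dt=0.01): k1=(2.195, 0.647), k2=(2.202, 0.658), k3=(2.202, 0.658), k4=(2.208, 0.669); state += dt/6·(k1+2k2+2k3+k4)
t=0.010: state=(2.442, 1.167)
t=0.020: state=(2.464, 1.173)
t=0.030: state=(2.486, 1.180)
continuing one RK4 step at a time; state shown every 20 steps (Δt=0.2):
t=0.200: state=(2.883, 1.339)
t=0.400: state=(3.370, 1.653)
t=0.600: state=(3.812, 2.181)
t=0.800: state=(4.089, 3.032)
t=1.000: state=(4.036, 4.289)
t=1.200: state=(3.560, 5.846)
t=1.400: state=(2.781, 7.277)
t=1.600: state=(1.984, 8.082)
t=1.800: state=(1.370, 8.120)
t=2.000: state=(0.966, 7.599)
t=2.200: state=(0.719, 6.798)
t=2.400: state=(0.572, 5.919)
t=2.600: state=(0.488, 5.073)
t=2.800: state=(0.443, 4.309)
t=3.000: state=(0.426, 3.644)
t=3.200: state=(0.429, 3.079)
t=3.270: state=(0.435, 2.904)
compare at T: x=0.435, y=2.904

largest component: y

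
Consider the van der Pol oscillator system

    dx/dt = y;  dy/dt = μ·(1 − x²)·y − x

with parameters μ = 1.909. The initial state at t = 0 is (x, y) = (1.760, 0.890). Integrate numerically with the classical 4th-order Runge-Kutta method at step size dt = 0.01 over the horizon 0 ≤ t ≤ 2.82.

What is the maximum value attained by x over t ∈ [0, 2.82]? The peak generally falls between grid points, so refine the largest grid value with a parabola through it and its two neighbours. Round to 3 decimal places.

max x = 1.856

t=0.000: state=(1.760, 0.890)
step 1 (dt=0.01): k1=(0.890, -5.324), k2=(0.863, -5.248), k3=(0.864, -5.248), k4=(0.838, -5.171); state += dt/6·(k1+2k2+2k3+k4)
t=0.010: state=(1.769, 0.838)
t=0.020: state=(1.777, 0.787)
t=0.030: state=(1.784, 0.737)
continuing one RK4 step at a time; state shown every 10 steps (Δt=0.1):
t=0.100: state=(1.825, 0.436)
t=0.200: state=(1.852, 0.128)
t=0.300: state=(1.854, -0.068)
t=0.400: state=(1.841, -0.191)
t=0.500: state=(1.818, -0.269)
t=0.600: state=(1.788, -0.322)
t=0.700: state=(1.754, -0.360)
t=0.800: state=(1.716, -0.389)
t=0.900: state=(1.676, -0.415)
t=1.000: state=(1.633, -0.439)
t=1.100: state=(1.588, -0.463)
t=1.200: state=(1.541, -0.488)
t=1.300: state=(1.491, -0.515)
t=1.400: state=(1.438, -0.546)
t=1.500: state=(1.381, -0.581)
t=1.600: state=(1.321, -0.621)
t=1.700: state=(1.257, -0.669)
t=1.800: state=(1.187, -0.725)
t=1.900: state=(1.111, -0.794)
t=2.000: state=(1.028, -0.878)
t=2.100: state=(0.935, -0.982)
t=2.200: state=(0.831, -1.115)
t=2.300: state=(0.711, -1.284)
t=2.400: state=(0.572, -1.504)
t=2.500: state=(0.408, -1.791)
t=2.600: state=(0.211, -2.160)
t=2.700: state=(-0.027, -2.619)
t=2.800: state=(-0.314, -3.131)
t=2.820: state=(-0.378, -3.231)
largest grid value and its neighbours: x(0.250)=1.85568, x(0.260)=1.85578, x(0.270)=1.85569
parabola through these three points peaks at t≈0.260 with x≈1.85578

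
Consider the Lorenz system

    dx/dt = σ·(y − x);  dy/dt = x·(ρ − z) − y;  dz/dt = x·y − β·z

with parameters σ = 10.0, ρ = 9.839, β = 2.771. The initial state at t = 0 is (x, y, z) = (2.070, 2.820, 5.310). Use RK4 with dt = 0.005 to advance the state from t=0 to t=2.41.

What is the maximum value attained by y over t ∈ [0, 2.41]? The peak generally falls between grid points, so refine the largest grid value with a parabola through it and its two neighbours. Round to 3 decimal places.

t=0.000: state=(2.070, 2.820, 5.310)
step 1 (dt=0.005): k1=(7.500, 6.555, -8.877), k2=(7.476, 6.670, -8.728), k3=(7.480, 6.669, -8.729), k4=(7.459, 6.783, -8.580); state += dt/6·(k1+2k2+2k3+k4)
t=0.005: state=(2.107, 2.853, 5.266)
t=0.010: state=(2.145, 2.888, 5.224)
t=0.015: state=(2.182, 2.923, 5.184)
continuing one RK4 step at a time; state shown every 20 steps (Δt=0.1):
t=0.100: state=(2.844, 3.694, 4.728)
t=0.200: state=(3.829, 4.958, 4.853)
t=0.300: state=(5.074, 6.393, 5.920)
t=0.400: state=(6.313, 7.363, 7.997)
t=0.500: state=(6.936, 7.039, 10.355)
t=0.600: state=(6.482, 5.543, 11.594)
t=0.700: state=(5.315, 4.064, 11.233)
t=0.800: state=(4.206, 3.306, 10.002)
t=0.900: state=(3.565, 3.180, 8.651)
t=1.000: state=(3.407, 3.459, 7.550)
t=1.100: state=(3.634, 4.021, 6.864)
t=1.200: state=(4.152, 4.785, 6.702)
t=1.300: state=(4.855, 5.598, 7.139)
t=1.400: state=(5.557, 6.171, 8.125)
t=1.500: state=(5.985, 6.187, 9.325)
t=1.600: state=(5.926, 5.616, 10.172)
t=1.700: state=(5.440, 4.832, 10.302)
t=1.800: state=(4.823, 4.245, 9.821)
t=1.900: state=(4.352, 4.008, 9.073)
t=2.000: state=(4.148, 4.084, 8.362)
t=2.100: state=(4.210, 4.388, 7.874)
t=2.200: state=(4.480, 4.826, 7.716)
t=2.300: state=(4.868, 5.277, 7.920)
t=2.400: state=(5.252, 5.585, 8.423)
t=2.410: state=(5.284, 5.602, 8.483)
largest grid value and its neighbours: y(0.425)=7.42456, y(0.430)=7.42572, y(0.435)=7.42302
parabola through these three points peaks at t≈0.429 with y≈7.42579

max y = 7.426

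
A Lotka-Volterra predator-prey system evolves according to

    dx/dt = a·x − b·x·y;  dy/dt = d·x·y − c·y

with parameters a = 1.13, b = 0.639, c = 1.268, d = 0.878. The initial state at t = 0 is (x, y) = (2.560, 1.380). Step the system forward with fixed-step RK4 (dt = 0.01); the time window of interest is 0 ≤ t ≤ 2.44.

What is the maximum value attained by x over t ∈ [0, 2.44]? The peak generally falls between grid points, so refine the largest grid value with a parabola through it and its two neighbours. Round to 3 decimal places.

max x = 2.642

t=0.000: state=(2.560, 1.380)
step 1 (dt=0.01): k1=(0.635, 1.352), k2=(0.625, 1.362), k3=(0.625, 1.362), k4=(0.615, 1.373); state += dt/6·(k1+2k2+2k3+k4)
t=0.010: state=(2.566, 1.394)
t=0.020: state=(2.572, 1.407)
t=0.030: state=(2.578, 1.422)
continuing one RK4 step at a time; state shown every 10 steps (Δt=0.1):
t=0.100: state=(2.612, 1.526)
t=0.200: state=(2.639, 1.693)
t=0.300: state=(2.637, 1.880)
t=0.400: state=(2.601, 2.085)
t=0.500: state=(2.531, 2.302)
t=0.600: state=(2.429, 2.521)
t=0.700: state=(2.299, 2.734)
t=0.800: state=(2.148, 2.928)
t=0.900: state=(1.984, 3.093)
t=1.000: state=(1.815, 3.219)
t=1.100: state=(1.650, 3.301)
t=1.200: state=(1.494, 3.338)
t=1.300: state=(1.351, 3.331)
t=1.400: state=(1.224, 3.285)
t=1.500: state=(1.114, 3.207)
t=1.600: state=(1.019, 3.102)
t=1.700: state=(0.940, 2.977)
t=1.800: state=(0.874, 2.840)
t=1.900: state=(0.820, 2.694)
t=2.000: state=(0.776, 2.546)
t=2.100: state=(0.742, 2.397)
t=2.200: state=(0.716, 2.251)
t=2.300: state=(0.698, 2.110)
t=2.400: state=(0.686, 1.975)
t=2.440: state=(0.682, 1.923)
largest grid value and its neighbours: x(0.230)=2.64186, x(0.240)=2.64206, x(0.250)=2.64195
parabola through these three points peaks at t≈0.241 with x≈2.64206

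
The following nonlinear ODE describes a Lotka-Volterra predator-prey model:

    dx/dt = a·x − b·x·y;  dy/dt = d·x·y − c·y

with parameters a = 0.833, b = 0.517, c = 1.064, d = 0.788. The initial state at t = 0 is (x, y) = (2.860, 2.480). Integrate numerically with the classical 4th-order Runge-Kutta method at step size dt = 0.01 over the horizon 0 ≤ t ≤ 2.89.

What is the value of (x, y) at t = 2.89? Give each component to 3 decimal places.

(x, y) = (0.456, 1.212)

t=0.000: state=(2.860, 2.480)
step 1 (dt=0.01): k1=(-1.285, 2.950), k2=(-1.303, 2.955), k3=(-1.303, 2.955), k4=(-1.322, 2.960); state += dt/6·(k1+2k2+2k3+k4)
t=0.010: state=(2.847, 2.510)
t=0.020: state=(2.834, 2.539)
t=0.030: state=(2.820, 2.569)
continuing one RK4 step at a time; state shown every 10 steps (Δt=0.1):
t=0.100: state=(2.713, 2.778)
t=0.200: state=(2.535, 3.072)
t=0.300: state=(2.334, 3.346)
t=0.400: state=(2.120, 3.586)
t=0.500: state=(1.904, 3.778)
t=0.600: state=(1.696, 3.914)
t=0.700: state=(1.503, 3.991)
t=0.800: state=(1.328, 4.011)
t=0.900: state=(1.173, 3.979)
t=1.000: state=(1.040, 3.903)
t=1.100: state=(0.926, 3.791)
t=1.200: state=(0.831, 3.652)
t=1.300: state=(0.750, 3.494)
t=1.400: state=(0.684, 3.324)
t=1.500: state=(0.629, 3.147)
t=1.600: state=(0.583, 2.967)
t=1.700: state=(0.546, 2.789)
t=1.800: state=(0.516, 2.615)
t=1.900: state=(0.493, 2.446)
t=2.000: state=(0.474, 2.285)
t=2.100: state=(0.459, 2.131)
t=2.200: state=(0.449, 1.985)
t=2.300: state=(0.442, 1.849)
t=2.400: state=(0.438, 1.721)
t=2.500: state=(0.437, 1.601)
t=2.600: state=(0.438, 1.490)
t=2.700: state=(0.442, 1.387)
t=2.800: state=(0.449, 1.292)
t=2.890: state=(0.456, 1.212)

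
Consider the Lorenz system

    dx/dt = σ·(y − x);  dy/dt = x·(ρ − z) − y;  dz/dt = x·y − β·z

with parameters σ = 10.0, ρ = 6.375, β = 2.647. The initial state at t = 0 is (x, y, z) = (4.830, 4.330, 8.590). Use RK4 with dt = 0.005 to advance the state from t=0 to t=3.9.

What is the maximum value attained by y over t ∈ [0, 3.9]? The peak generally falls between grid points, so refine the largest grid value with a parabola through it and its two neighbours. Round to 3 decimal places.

t=0.000: state=(4.830, 4.330, 8.590)
step 1 (dt=0.005): k1=(-5.000, -15.028, -1.824), k2=(-5.251, -14.941, -2.047), k3=(-5.242, -14.937, -2.047), k4=(-5.485, -14.847, -2.269); state += dt/6·(k1+2k2+2k3+k4)
t=0.005: state=(4.804, 4.255, 8.580)
t=0.010: state=(4.775, 4.182, 8.567)
t=0.015: state=(4.744, 4.109, 8.553)
continuing one RK4 step at a time; state shown every 40 steps (Δt=0.2):
t=0.200: state=(3.143, 2.389, 6.989)
t=0.400: state=(2.287, 2.150, 4.987)
t=0.600: state=(2.406, 2.629, 3.782)
t=0.800: state=(3.093, 3.536, 3.554)
t=1.000: state=(4.041, 4.488, 4.391)
t=1.200: state=(4.603, 4.661, 5.793)
t=1.400: state=(4.272, 3.944, 6.416)
t=1.600: state=(3.604, 3.325, 5.943)
t=1.800: state=(3.275, 3.227, 5.200)
t=2.000: state=(3.370, 3.497, 4.781)
t=2.200: state=(3.702, 3.884, 4.858)
t=2.400: state=(4.001, 4.098, 5.287)
t=2.600: state=(4.043, 3.992, 5.669)
t=2.800: state=(3.855, 3.740, 5.705)
t=3.000: state=(3.658, 3.589, 5.476)
t=3.200: state=(3.601, 3.613, 5.239)
t=3.400: state=(3.682, 3.743, 5.164)
t=3.600: state=(3.806, 3.860, 5.262)
t=3.800: state=(3.871, 3.879, 5.418)
t=3.900: state=(3.867, 3.851, 5.473)
largest grid value and its neighbours: y(1.125)=4.73141, y(1.130)=4.73187, y(1.135)=4.73158
parabola through these three points peaks at t≈1.131 with y≈4.73188

max y = 4.732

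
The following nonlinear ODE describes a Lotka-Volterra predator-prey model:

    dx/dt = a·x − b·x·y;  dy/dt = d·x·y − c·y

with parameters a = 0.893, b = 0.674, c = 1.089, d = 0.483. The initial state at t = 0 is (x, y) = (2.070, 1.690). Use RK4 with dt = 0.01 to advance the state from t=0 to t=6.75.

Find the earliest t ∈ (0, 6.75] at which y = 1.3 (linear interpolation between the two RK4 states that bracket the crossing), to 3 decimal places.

t = 1.335

t=0.000: state=(2.070, 1.690)
step 1 (dt=0.01): k1=(-0.509, -0.151), k2=(-0.508, -0.153), k3=(-0.508, -0.153), k4=(-0.506, -0.155); state += dt/6·(k1+2k2+2k3+k4)
t=0.010: state=(2.065, 1.688)
t=0.020: state=(2.060, 1.687)
t=0.030: state=(2.055, 1.685)
continuing one RK4 step at a time; state shown every 25 steps (Δt=0.25):
t=0.250: state=(1.954, 1.641)
t=0.500: state=(1.863, 1.573)
t=0.750: state=(1.798, 1.494)
t=1.000: state=(1.760, 1.411)
t=1.250: state=(1.747, 1.327)
t=1.330: state=(1.748, 1.302)
next step: t=1.340: state=(1.748, 1.298) — y has crossed 1.3
linear interpolation between t=1.330 (1.30162) and t=1.340 (1.29844) → t≈1.335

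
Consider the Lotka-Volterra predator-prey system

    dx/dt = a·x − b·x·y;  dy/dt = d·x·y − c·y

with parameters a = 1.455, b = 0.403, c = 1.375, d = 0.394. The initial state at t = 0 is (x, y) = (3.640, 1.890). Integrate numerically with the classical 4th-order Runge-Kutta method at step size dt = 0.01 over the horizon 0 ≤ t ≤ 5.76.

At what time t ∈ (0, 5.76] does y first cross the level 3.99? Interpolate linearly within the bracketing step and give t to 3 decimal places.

t=0.000: state=(3.640, 1.890)
step 1 (dt=0.01): k1=(2.524, 0.112), k2=(2.532, 0.121), k3=(2.532, 0.121), k4=(2.539, 0.131); state += dt/6·(k1+2k2+2k3+k4)
t=0.010: state=(3.665, 1.891)
t=0.020: state=(3.691, 1.893)
t=0.030: state=(3.716, 1.894)
continuing one RK4 step at a time; state shown every 20 steps (Δt=0.2):
t=0.200: state=(4.173, 1.952)
t=0.400: state=(4.744, 2.107)
t=0.600: state=(5.301, 2.378)
t=0.800: state=(5.763, 2.796)
t=1.000: state=(6.017, 3.384)
t=1.160: state=(5.994, 3.971)
next step: t=1.170: state=(5.985, 4.010) — y has crossed 3.99
linear interpolation between t=1.160 (3.97058) and t=1.170 (4.00988) → t≈1.165

t = 1.165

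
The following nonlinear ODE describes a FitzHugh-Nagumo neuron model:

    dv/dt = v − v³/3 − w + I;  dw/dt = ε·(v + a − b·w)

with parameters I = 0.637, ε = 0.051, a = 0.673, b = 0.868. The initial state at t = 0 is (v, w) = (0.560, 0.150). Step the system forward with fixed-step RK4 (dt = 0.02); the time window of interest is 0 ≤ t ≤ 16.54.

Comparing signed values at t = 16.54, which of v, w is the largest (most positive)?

largest component: w

t=0.000: state=(0.560, 0.150)
step 1 (dt=0.02): k1=(0.988, 0.056), k2=(0.995, 0.057), k3=(0.995, 0.057), k4=(1.001, 0.057); state += dt/6·(k1+2k2+2k3+k4)
t=0.020: state=(0.580, 0.151)
t=0.040: state=(0.600, 0.152)
t=0.060: state=(0.620, 0.153)
continuing one RK4 step at a time; state shown every 50 steps (Δt=1):
t=1.000: state=(1.570, 0.232)
t=2.000: state=(1.848, 0.343)
t=3.000: state=(1.834, 0.454)
t=4.000: state=(1.791, 0.558)
t=5.000: state=(1.745, 0.656)
t=6.000: state=(1.699, 0.747)
t=7.000: state=(1.653, 0.832)
t=8.000: state=(1.605, 0.911)
t=9.000: state=(1.557, 0.984)
t=10.000: state=(1.508, 1.051)
t=11.000: state=(1.458, 1.113)
t=12.000: state=(1.406, 1.170)
t=13.000: state=(1.351, 1.222)
t=14.000: state=(1.294, 1.268)
t=15.000: state=(1.232, 1.310)
t=16.000: state=(1.164, 1.347)
t=16.540: state=(1.124, 1.364)
compare at T: v=1.124, w=1.364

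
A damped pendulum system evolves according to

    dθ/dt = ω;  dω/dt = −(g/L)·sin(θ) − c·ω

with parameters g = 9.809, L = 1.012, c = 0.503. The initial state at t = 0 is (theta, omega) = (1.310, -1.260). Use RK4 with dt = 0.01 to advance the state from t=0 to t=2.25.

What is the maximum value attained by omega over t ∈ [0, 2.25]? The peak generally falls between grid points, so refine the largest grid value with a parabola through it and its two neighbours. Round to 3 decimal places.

t=0.000: state=(1.310, -1.260)
step 1 (dt=0.01): k1=(-1.260, -8.731), k2=(-1.304, -8.693), k3=(-1.303, -8.693), k4=(-1.347, -8.654); state += dt/6·(k1+2k2+2k3+k4)
t=0.010: state=(1.297, -1.347)
t=0.020: state=(1.283, -1.433)
t=0.030: state=(1.268, -1.518)
continuing one RK4 step at a time; state shown every 10 steps (Δt=0.1):
t=0.100: state=(1.142, -2.089)
t=0.200: state=(0.896, -2.792)
t=0.300: state=(0.590, -3.294)
t=0.400: state=(0.247, -3.515)
t=0.500: state=(-0.102, -3.409)
t=0.600: state=(-0.424, -2.992)
t=0.700: state=(-0.692, -2.341)
t=0.800: state=(-0.888, -1.551)
t=0.900: state=(-1.001, -0.705)
t=1.000: state=(-1.029, 0.136)
t=1.100: state=(-0.975, 0.929)
t=1.200: state=(-0.846, 1.633)
t=1.300: state=(-0.653, 2.198)
t=1.400: state=(-0.413, 2.572)
t=1.500: state=(-0.147, 2.706)
t=1.600: state=(0.120, 2.584)
t=1.700: state=(0.362, 2.229)
t=1.800: state=(0.559, 1.695)
t=1.900: state=(0.697, 1.052)
t=2.000: state=(0.768, 0.364)
t=2.100: state=(0.771, -0.315)
t=2.200: state=(0.707, -0.940)
t=2.250: state=(0.653, -1.218)
largest grid value and its neighbours: omega(1.490)=2.70387, omega(1.500)=2.70574, omega(1.510)=2.70503
parabola through these three points peaks at t≈1.502 with omega≈2.70581

max omega = 2.706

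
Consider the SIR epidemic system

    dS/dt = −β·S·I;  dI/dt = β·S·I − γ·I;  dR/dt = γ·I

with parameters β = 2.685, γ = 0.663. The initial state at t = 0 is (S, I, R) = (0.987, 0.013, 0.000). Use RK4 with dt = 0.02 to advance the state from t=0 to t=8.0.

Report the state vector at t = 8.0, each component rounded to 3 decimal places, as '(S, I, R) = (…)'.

t=0.000: state=(0.987, 0.013, 0.000)
step 1 (dt=0.02): k1=(-0.034, 0.026, 0.009), k2=(-0.035, 0.026, 0.009), k3=(-0.035, 0.026, 0.009), k4=(-0.036, 0.027, 0.009); state += dt/6·(k1+2k2+2k3+k4)
t=0.020: state=(0.986, 0.014, 0.000)
t=0.040: state=(0.986, 0.014, 0.000)
t=0.060: state=(0.985, 0.015, 0.001)
continuing one RK4 step at a time; state shown every 25 steps (Δt=0.5):
t=0.500: state=(0.958, 0.035, 0.007)
t=1.000: state=(0.888, 0.086, 0.026)
t=1.500: state=(0.743, 0.187, 0.070)
t=2.000: state=(0.530, 0.316, 0.153)
t=2.500: state=(0.325, 0.401, 0.275)
t=3.000: state=(0.188, 0.402, 0.410)
t=3.500: state=(0.113, 0.352, 0.536)
t=4.000: state=(0.074, 0.285, 0.641)
t=4.500: state=(0.052, 0.223, 0.725)
t=5.000: state=(0.040, 0.170, 0.790)
t=5.500: state=(0.033, 0.128, 0.839)
t=6.000: state=(0.028, 0.096, 0.876)
t=6.500: state=(0.025, 0.071, 0.903)
t=7.000: state=(0.023, 0.053, 0.924)
t=7.500: state=(0.022, 0.039, 0.939)
t=8.000: state=(0.021, 0.029, 0.950)

(S, I, R) = (0.021, 0.029, 0.950)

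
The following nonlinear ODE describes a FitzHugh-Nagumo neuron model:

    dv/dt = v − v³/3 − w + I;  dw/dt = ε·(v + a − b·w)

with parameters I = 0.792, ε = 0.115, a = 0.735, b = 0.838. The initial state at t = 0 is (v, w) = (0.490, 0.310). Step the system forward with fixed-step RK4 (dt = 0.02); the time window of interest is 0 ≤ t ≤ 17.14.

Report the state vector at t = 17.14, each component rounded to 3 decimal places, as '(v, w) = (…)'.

t=0.000: state=(0.490, 0.310)
step 1 (dt=0.02): k1=(0.933, 0.111), k2=(0.939, 0.112), k3=(0.939, 0.112), k4=(0.945, 0.113); state += dt/6·(k1+2k2+2k3+k4)
t=0.020: state=(0.509, 0.312)
t=0.040: state=(0.528, 0.315)
t=0.060: state=(0.547, 0.317)
continuing one RK4 step at a time; state shown every 50 steps (Δt=1):
t=1.000: state=(1.479, 0.473)
t=2.000: state=(1.770, 0.695)
t=3.000: state=(1.719, 0.904)
t=4.000: state=(1.625, 1.084)
t=5.000: state=(1.525, 1.238)
t=6.000: state=(1.419, 1.366)
t=7.000: state=(1.308, 1.471)
t=8.000: state=(1.185, 1.553)
t=9.000: state=(1.043, 1.613)
t=10.000: state=(0.864, 1.650)
t=11.000: state=(0.600, 1.660)
t=12.000: state=(0.097, 1.630)
t=13.000: state=(-1.029, 1.515)
t=14.000: state=(-1.857, 1.286)
t=15.000: state=(-1.874, 1.041)
t=16.000: state=(-1.790, 0.825)
t=17.000: state=(-1.700, 0.639)
t=17.140: state=(-1.687, 0.615)

(v, w) = (-1.687, 0.615)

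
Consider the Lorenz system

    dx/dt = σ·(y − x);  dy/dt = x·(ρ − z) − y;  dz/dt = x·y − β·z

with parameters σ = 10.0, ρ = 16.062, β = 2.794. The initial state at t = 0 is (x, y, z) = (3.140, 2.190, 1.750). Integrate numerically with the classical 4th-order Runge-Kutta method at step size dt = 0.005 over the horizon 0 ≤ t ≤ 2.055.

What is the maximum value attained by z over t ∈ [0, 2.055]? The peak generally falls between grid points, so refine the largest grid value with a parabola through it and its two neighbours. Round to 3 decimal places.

max z = 24.584

t=0.000: state=(3.140, 2.190, 1.750)
step 1 (dt=0.005): k1=(-9.500, 42.750, 1.987), k2=(-8.194, 42.287, 2.254), k3=(-8.238, 42.333, 2.256), k4=(-6.971, 41.914, 2.521); state += dt/6·(k1+2k2+2k3+k4)
t=0.005: state=(3.099, 2.402, 1.761)
t=0.010: state=(3.070, 2.609, 1.775)
t=0.015: state=(3.053, 2.814, 1.792)
continuing one RK4 step at a time; state shown every 20 steps (Δt=0.1):
t=0.100: state=(4.062, 6.426, 2.628)
t=0.200: state=(7.564, 12.048, 6.754)
t=0.300: state=(11.821, 14.608, 17.446)
t=0.400: state=(10.871, 6.277, 24.584)
t=0.500: state=(5.312, 0.178, 20.529)
t=0.600: state=(1.685, -0.526, 15.433)
t=0.700: state=(0.375, -0.290, 11.638)
t=0.800: state=(0.001, -0.188, 8.798)
t=0.900: state=(-0.127, -0.229, 6.655)
t=1.000: state=(-0.243, -0.387, 5.038)
t=1.100: state=(-0.445, -0.724, 3.826)
t=1.200: state=(-0.850, -1.416, 2.953)
t=1.300: state=(-1.679, -2.843, 2.466)
t=1.400: state=(-3.371, -5.713, 2.801)
t=1.500: state=(-6.586, -10.699, 5.726)
t=1.600: state=(-10.953, -14.674, 14.749)
t=1.700: state=(-11.597, -8.555, 23.941)
t=1.800: state=(-6.573, -1.101, 21.651)
t=1.900: state=(-2.404, 0.329, 16.432)
t=2.000: state=(-0.742, 0.112, 12.395)
t=2.055: state=(-0.414, -0.028, 10.628)
largest grid value and its neighbours: z(0.395)=24.56902, z(0.400)=24.58407, z(0.405)=24.56508
parabola through these three points peaks at t≈0.400 with z≈24.58413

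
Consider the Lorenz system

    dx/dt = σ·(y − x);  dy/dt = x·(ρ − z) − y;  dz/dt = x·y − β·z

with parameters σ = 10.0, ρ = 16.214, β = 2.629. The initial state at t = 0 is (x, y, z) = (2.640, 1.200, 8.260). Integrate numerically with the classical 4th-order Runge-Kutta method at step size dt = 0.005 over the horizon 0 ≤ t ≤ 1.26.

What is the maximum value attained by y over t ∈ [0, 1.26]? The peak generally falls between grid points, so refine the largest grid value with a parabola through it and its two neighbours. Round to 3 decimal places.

max y = 12.338

t=0.000: state=(2.640, 1.200, 8.260)
step 1 (dt=0.005): k1=(-14.400, 19.799, -18.548), k2=(-13.545, 19.583, -18.340), k3=(-13.572, 19.600, -18.340), k4=(-12.741, 19.397, -18.136); state += dt/6·(k1+2k2+2k3+k4)
t=0.005: state=(2.572, 1.298, 8.168)
t=0.010: state=(2.512, 1.394, 8.079)
t=0.015: state=(2.460, 1.489, 7.991)
continuing one RK4 step at a time; state shown every 10 steps (Δt=0.05):
t=0.050: state=(2.273, 2.123, 7.430)
t=0.100: state=(2.408, 3.047, 6.795)
t=0.150: state=(2.883, 4.132, 6.401)
t=0.200: state=(3.654, 5.494, 6.348)
t=0.250: state=(4.729, 7.193, 6.813)
t=0.300: state=(6.113, 9.167, 8.060)
t=0.350: state=(7.736, 11.094, 10.385)
t=0.400: state=(9.348, 12.270, 13.854)
t=0.450: state=(10.465, 11.817, 17.854)
t=0.500: state=(10.555, 9.500, 21.006)
t=0.550: state=(9.463, 6.307, 22.155)
t=0.600: state=(7.616, 3.620, 21.389)
t=0.650: state=(5.670, 2.034, 19.608)
t=0.700: state=(4.073, 1.364, 17.565)
t=0.750: state=(2.967, 1.229, 15.608)
t=0.800: state=(2.305, 1.357, 13.840)
t=0.850: state=(1.984, 1.617, 12.282)
t=0.900: state=(1.912, 1.973, 10.931)
t=0.950: state=(2.031, 2.439, 9.787)
t=1.000: state=(2.316, 3.050, 8.859)
t=1.050: state=(2.769, 3.855, 8.178)
t=1.100: state=(3.412, 4.906, 7.804)
t=1.150: state=(4.274, 6.240, 7.846)
t=1.200: state=(5.381, 7.836, 8.476)
t=1.250: state=(6.710, 9.533, 9.907)
t=1.260: state=(6.994, 9.855, 10.305)
largest grid value and its neighbours: y(0.410)=12.33308, y(0.415)=12.33757, y(0.420)=12.32311
parabola through these three points peaks at t≈0.414 with y≈12.33823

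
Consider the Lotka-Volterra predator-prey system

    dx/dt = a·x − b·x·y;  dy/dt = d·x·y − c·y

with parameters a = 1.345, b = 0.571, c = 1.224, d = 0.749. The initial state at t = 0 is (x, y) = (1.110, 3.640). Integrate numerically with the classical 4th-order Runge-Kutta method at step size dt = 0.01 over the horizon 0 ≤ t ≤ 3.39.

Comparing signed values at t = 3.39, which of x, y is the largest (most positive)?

largest component: x

t=0.000: state=(1.110, 3.640)
step 1 (dt=0.01): k1=(-0.814, -1.429), k2=(-0.807, -1.437), k3=(-0.807, -1.437), k4=(-0.799, -1.445); state += dt/6·(k1+2k2+2k3+k4)
t=0.010: state=(1.102, 3.626)
t=0.020: state=(1.094, 3.611)
t=0.030: state=(1.086, 3.596)
continuing one RK4 step at a time; state shown every 20 steps (Δt=0.2):
t=0.200: state=(0.975, 3.329)
t=0.400: state=(0.889, 2.995)
t=0.600: state=(0.843, 2.668)
t=0.800: state=(0.827, 2.367)
t=1.000: state=(0.839, 2.098)
t=1.200: state=(0.876, 1.867)
t=1.400: state=(0.937, 1.674)
t=1.600: state=(1.022, 1.517)
t=1.800: state=(1.133, 1.395)
t=2.000: state=(1.271, 1.307)
t=2.200: state=(1.438, 1.253)
t=2.400: state=(1.633, 1.235)
t=2.600: state=(1.855, 1.255)
t=2.800: state=(2.096, 1.320)
t=3.000: state=(2.344, 1.441)
t=3.200: state=(2.576, 1.632)
t=3.390: state=(2.750, 1.891)
compare at T: x=2.750, y=1.891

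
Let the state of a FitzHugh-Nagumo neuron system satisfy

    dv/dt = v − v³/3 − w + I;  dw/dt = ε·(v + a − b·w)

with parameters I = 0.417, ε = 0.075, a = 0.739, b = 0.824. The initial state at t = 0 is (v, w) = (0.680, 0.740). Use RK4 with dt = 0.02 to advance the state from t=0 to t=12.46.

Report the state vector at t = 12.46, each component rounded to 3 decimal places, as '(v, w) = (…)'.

t=0.000: state=(0.680, 0.740)
step 1 (dt=0.02): k1=(0.252, 0.061), k2=(0.253, 0.061), k3=(0.253, 0.061), k4=(0.254, 0.061); state += dt/6·(k1+2k2+2k3+k4)
t=0.020: state=(0.685, 0.741)
t=0.040: state=(0.690, 0.742)
t=0.060: state=(0.695, 0.744)
continuing one RK4 step at a time; state shown every 25 steps (Δt=0.5):
t=0.500: state=(0.814, 0.772)
t=1.000: state=(0.953, 0.809)
t=1.500: state=(1.080, 0.849)
t=2.000: state=(1.177, 0.892)
t=2.500: state=(1.238, 0.937)
t=3.000: state=(1.265, 0.982)
t=3.500: state=(1.266, 1.026)
t=4.000: state=(1.247, 1.069)
t=4.500: state=(1.215, 1.109)
t=5.000: state=(1.173, 1.147)
t=5.500: state=(1.121, 1.182)
t=6.000: state=(1.059, 1.213)
t=6.500: state=(0.987, 1.241)
t=7.000: state=(0.900, 1.266)
t=7.500: state=(0.792, 1.286)
t=8.000: state=(0.653, 1.301)
t=8.500: state=(0.459, 1.309)
t=9.000: state=(0.167, 1.309)
t=9.500: state=(-0.299, 1.294)
t=10.000: state=(-0.990, 1.259)
t=10.500: state=(-1.642, 1.198)
t=11.000: state=(-1.923, 1.122)
t=11.500: state=(-1.979, 1.043)
t=12.000: state=(-1.972, 0.966)
t=12.460: state=(-1.952, 0.897)

(v, w) = (-1.952, 0.897)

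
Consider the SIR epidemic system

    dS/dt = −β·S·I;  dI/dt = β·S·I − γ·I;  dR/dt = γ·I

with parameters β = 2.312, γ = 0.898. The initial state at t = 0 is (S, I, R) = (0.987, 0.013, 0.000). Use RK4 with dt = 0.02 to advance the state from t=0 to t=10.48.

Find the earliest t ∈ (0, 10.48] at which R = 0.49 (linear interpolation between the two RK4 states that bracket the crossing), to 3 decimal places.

t=0.000: state=(0.987, 0.013, 0.000)
step 1 (dt=0.02): k1=(-0.030, 0.018, 0.012), k2=(-0.030, 0.018, 0.012), k3=(-0.030, 0.018, 0.012), k4=(-0.030, 0.018, 0.012); state += dt/6·(k1+2k2+2k3+k4)
t=0.020: state=(0.986, 0.013, 0.000)
t=0.040: state=(0.986, 0.014, 0.000)
t=0.060: state=(0.985, 0.014, 0.001)
continuing one RK4 step at a time; state shown every 25 steps (Δt=0.5):
t=0.500: state=(0.966, 0.026, 0.008)
t=1.000: state=(0.926, 0.049, 0.025)
t=1.500: state=(0.857, 0.088, 0.055)
t=2.000: state=(0.751, 0.143, 0.106)
t=2.500: state=(0.615, 0.201, 0.184)
t=3.000: state=(0.475, 0.241, 0.284)
t=3.500: state=(0.357, 0.248, 0.395)
t=3.920: state=(0.282, 0.232, 0.486)
next step: t=3.940: state=(0.279, 0.230, 0.490) — R has crossed 0.49
linear interpolation between t=3.920 (0.48605) and t=3.940 (0.49020) → t≈3.939

t = 3.939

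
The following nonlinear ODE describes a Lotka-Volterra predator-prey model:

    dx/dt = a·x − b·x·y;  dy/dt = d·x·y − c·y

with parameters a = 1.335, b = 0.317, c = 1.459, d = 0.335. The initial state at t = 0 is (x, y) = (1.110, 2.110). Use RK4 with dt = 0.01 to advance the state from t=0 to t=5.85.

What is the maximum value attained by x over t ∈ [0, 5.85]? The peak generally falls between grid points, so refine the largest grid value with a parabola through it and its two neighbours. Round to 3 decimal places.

max x = 12.379

t=0.000: state=(1.110, 2.110)
step 1 (dt=0.01): k1=(0.739, -2.294), k2=(0.746, -2.279), k3=(0.746, -2.279), k4=(0.752, -2.264); state += dt/6·(k1+2k2+2k3+k4)
t=0.010: state=(1.117, 2.087)
t=0.020: state=(1.125, 2.065)
t=0.030: state=(1.133, 2.043)
continuing one RK4 step at a time; state shown every 20 steps (Δt=0.2):
t=0.200: state=(1.285, 1.707)
t=0.400: state=(1.522, 1.400)
t=0.600: state=(1.833, 1.170)
t=0.800: state=(2.235, 1.001)
t=1.000: state=(2.751, 0.883)
t=1.200: state=(3.405, 0.810)
t=1.400: state=(4.230, 0.780)
t=1.600: state=(5.256, 0.800)
t=1.800: state=(6.511, 0.885)
t=2.000: state=(7.997, 1.073)
t=2.200: state=(9.655, 1.447)
t=2.400: state=(11.269, 2.182)
t=2.600: state=(12.309, 3.609)
t=2.800: state=(11.881, 6.128)
t=3.000: state=(9.478, 9.453)
t=3.200: state=(6.223, 11.940)
t=3.400: state=(3.721, 12.364)
t=3.600: state=(2.288, 11.238)
t=3.800: state=(1.546, 9.517)
t=4.000: state=(1.168, 7.774)
t=4.200: state=(0.979, 6.235)
t=4.400: state=(0.898, 4.957)
t=4.600: state=(0.886, 3.929)
t=4.800: state=(0.927, 3.118)
t=5.000: state=(1.014, 2.485)
t=5.200: state=(1.150, 1.995)
t=5.400: state=(1.340, 1.619)
t=5.600: state=(1.595, 1.334)
t=5.800: state=(1.928, 1.120)
t=5.850: state=(2.025, 1.077)
largest grid value and its neighbours: x(2.650)=12.37753, x(2.660)=12.37865, x(2.670)=12.37531
parabola through these three points peaks at t≈2.658 with x≈12.37879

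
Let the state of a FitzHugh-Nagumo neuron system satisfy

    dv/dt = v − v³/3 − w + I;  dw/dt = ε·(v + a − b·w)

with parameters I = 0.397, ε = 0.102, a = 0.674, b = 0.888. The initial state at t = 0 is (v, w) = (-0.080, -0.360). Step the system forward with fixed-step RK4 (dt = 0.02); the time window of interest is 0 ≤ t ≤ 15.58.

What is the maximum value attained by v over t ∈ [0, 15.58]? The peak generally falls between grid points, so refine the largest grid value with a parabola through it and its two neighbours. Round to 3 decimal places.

t=0.000: state=(-0.080, -0.360)
step 1 (dt=0.02): k1=(0.677, 0.093), k2=(0.683, 0.094), k3=(0.683, 0.094), k4=(0.689, 0.094); state += dt/6·(k1+2k2+2k3+k4)
t=0.020: state=(-0.066, -0.358)
t=0.040: state=(-0.052, -0.356)
t=0.060: state=(-0.038, -0.354)
continuing one RK4 step at a time; state shown every 50 steps (Δt=1):
t=1.000: state=(0.938, -0.226)
t=2.000: state=(1.788, 0.002)
t=3.000: state=(1.831, 0.247)
t=4.000: state=(1.745, 0.466)
t=5.000: state=(1.647, 0.656)
t=6.000: state=(1.543, 0.821)
t=7.000: state=(1.434, 0.961)
t=8.000: state=(1.316, 1.077)
t=9.000: state=(1.183, 1.172)
t=10.000: state=(1.023, 1.244)
t=11.000: state=(0.808, 1.291)
t=12.000: state=(0.453, 1.308)
t=13.000: state=(-0.333, 1.272)
t=14.000: state=(-1.652, 1.127)
t=15.000: state=(-1.949, 0.913)
t=15.580: state=(-1.926, 0.793)
largest grid value and its neighbours: v(2.540)=1.84872, v(2.560)=1.84873, v(2.580)=1.84864
parabola through these three points peaks at t≈2.552 with v≈1.84874

max v = 1.849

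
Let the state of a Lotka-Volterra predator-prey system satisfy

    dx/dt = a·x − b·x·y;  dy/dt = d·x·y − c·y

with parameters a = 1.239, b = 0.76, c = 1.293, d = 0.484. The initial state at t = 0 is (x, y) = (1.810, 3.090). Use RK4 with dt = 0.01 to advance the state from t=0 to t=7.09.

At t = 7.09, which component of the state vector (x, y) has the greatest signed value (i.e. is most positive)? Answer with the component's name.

t=0.000: state=(1.810, 3.090)
step 1 (dt=0.01): k1=(-2.008, -1.288), k2=(-1.988, -1.301), k3=(-1.988, -1.301), k4=(-1.968, -1.313); state += dt/6·(k1+2k2+2k3+k4)
t=0.010: state=(1.790, 3.077)
t=0.020: state=(1.771, 3.064)
t=0.030: state=(1.752, 3.050)
continuing one RK4 step at a time; state shown every 25 steps (Δt=0.25):
t=0.250: state=(1.420, 2.713)
t=0.500: state=(1.202, 2.298)
t=0.750: state=(1.099, 1.910)
t=1.000: state=(1.077, 1.576)
t=1.250: state=(1.118, 1.302)
t=1.500: state=(1.216, 1.085)
t=1.750: state=(1.371, 0.918)
t=2.000: state=(1.590, 0.794)
t=2.250: state=(1.880, 0.708)
t=2.500: state=(2.252, 0.658)
t=2.750: state=(2.714, 0.642)
t=3.000: state=(3.269, 0.667)
t=3.250: state=(3.901, 0.744)
t=3.500: state=(4.556, 0.899)
t=3.750: state=(5.113, 1.170)
t=4.000: state=(5.370, 1.604)
t=4.250: state=(5.110, 2.201)
t=4.500: state=(4.313, 2.830)
t=4.750: state=(3.284, 3.244)
t=5.000: state=(2.390, 3.302)
t=5.250: state=(1.773, 3.066)
t=5.500: state=(1.398, 2.683)
t=5.750: state=(1.191, 2.268)
t=6.000: state=(1.095, 1.883)
t=6.250: state=(1.078, 1.554)
t=6.500: state=(1.123, 1.284)
t=6.750: state=(1.225, 1.071)
t=7.000: state=(1.385, 0.907)
t=7.090: state=(1.458, 0.859)
compare at T: x=1.458, y=0.859

largest component: x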